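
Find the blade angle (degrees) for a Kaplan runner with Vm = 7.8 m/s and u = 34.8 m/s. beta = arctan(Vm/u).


beta = arctan(7.8 / 34.8) = 12.6334 degrees


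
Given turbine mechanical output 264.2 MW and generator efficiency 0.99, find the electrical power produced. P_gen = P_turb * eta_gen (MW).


P_gen = 264.2 * 0.99 = 261.5580 MW


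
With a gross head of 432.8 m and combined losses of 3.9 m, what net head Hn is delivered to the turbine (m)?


Hn = 432.8 - 3.9 = 428.9000 m


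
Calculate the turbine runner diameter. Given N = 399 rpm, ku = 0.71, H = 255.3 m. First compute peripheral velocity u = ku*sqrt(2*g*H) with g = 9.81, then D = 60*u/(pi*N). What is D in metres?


u = 0.71 * sqrt(2*9.81*255.3) = 50.2497 m/s
D = 60 * 50.2497 / (pi * 399) = 2.4053 m


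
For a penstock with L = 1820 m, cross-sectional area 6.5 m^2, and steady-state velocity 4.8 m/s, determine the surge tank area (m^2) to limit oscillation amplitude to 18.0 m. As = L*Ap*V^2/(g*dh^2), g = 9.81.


As = 1820 * 6.5 * 4.8^2 / (9.81 * 18.0^2) = 85.7538 m^2


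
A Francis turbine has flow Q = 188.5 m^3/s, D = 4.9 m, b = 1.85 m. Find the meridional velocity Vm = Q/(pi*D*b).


Vm = 188.5 / (pi * 4.9 * 1.85) = 6.6190 m/s


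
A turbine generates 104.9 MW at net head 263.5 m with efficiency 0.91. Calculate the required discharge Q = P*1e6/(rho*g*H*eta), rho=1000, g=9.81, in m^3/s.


Q = 104.9 * 1e6 / (1000 * 9.81 * 263.5 * 0.91) = 44.5948 m^3/s


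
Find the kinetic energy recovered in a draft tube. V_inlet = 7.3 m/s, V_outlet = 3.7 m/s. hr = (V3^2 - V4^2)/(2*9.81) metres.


hr = (7.3^2 - 3.7^2) / (2*9.81) = 2.0183 m


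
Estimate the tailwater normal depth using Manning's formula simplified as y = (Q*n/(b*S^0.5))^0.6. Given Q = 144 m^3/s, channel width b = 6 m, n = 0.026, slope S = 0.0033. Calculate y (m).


y = (144 * 0.026 / (6 * 0.0033^0.5))^0.6 = 4.1837 m


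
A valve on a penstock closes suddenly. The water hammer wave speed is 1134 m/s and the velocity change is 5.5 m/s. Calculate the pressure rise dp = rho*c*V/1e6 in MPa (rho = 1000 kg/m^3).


dp = 1000 * 1134 * 5.5 / 1e6 = 6.2370 MPa


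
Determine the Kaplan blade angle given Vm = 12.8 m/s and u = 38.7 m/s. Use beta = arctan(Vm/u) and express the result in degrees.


beta = arctan(12.8 / 38.7) = 18.3016 degrees


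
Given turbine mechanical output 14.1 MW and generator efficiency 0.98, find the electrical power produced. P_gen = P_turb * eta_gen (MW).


P_gen = 14.1 * 0.98 = 13.8180 MW


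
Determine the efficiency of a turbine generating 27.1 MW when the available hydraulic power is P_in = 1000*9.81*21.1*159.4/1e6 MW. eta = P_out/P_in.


P_in = 1000 * 9.81 * 21.1 * 159.4 / 1e6 = 32.9944 MW
eta = 27.1 / 32.9944 = 0.8214


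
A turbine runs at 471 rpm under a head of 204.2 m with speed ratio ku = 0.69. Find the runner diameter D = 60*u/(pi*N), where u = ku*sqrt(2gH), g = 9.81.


u = 0.69 * sqrt(2*9.81*204.2) = 43.6744 m/s
D = 60 * 43.6744 / (pi * 471) = 1.7710 m


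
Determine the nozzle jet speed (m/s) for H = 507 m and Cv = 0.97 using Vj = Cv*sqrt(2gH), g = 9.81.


Vj = 0.97 * sqrt(2*9.81*507) = 96.7443 m/s


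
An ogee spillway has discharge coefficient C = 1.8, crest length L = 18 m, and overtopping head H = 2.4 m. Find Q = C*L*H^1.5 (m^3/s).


Q = 1.8 * 18 * 2.4^1.5 = 120.4653 m^3/s


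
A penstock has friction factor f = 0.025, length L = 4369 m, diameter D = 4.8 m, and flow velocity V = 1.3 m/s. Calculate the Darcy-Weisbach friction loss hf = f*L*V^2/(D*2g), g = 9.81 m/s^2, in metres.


hf = 0.025 * 4369 * 1.3^2 / (4.8 * 2 * 9.81) = 1.9601 m


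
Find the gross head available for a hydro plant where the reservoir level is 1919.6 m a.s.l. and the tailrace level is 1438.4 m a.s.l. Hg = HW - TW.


Hg = 1919.6 - 1438.4 = 481.2000 m


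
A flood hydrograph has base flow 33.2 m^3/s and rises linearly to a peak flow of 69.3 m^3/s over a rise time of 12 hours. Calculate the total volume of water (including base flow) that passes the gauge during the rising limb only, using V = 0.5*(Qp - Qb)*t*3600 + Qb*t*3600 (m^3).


V = 0.5*(69.3 - 33.2)*12*3600 + 33.2*12*3600 = 2.2140e+06 m^3


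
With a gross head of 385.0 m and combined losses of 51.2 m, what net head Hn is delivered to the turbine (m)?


Hn = 385.0 - 51.2 = 333.8000 m


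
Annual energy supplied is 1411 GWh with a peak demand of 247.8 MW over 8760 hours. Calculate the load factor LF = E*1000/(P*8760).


LF = 1411 * 1000 / (247.8 * 8760) = 0.6500


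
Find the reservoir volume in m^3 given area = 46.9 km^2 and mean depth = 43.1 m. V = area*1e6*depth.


V = 46.9 * 1e6 * 43.1 = 2.0214e+09 m^3


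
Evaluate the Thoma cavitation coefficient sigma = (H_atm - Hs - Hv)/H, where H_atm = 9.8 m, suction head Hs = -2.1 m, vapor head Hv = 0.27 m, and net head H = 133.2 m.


sigma = (9.8 - (-2.1) - 0.27) / 133.2 = 0.0873


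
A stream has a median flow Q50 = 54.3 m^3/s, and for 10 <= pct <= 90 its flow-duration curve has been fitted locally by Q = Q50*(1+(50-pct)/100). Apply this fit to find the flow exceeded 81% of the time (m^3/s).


Q = 54.3 * (1 + (50 - 81)/100) = 37.4670 m^3/s


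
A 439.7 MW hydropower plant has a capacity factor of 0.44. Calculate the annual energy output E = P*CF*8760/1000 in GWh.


E = 439.7 * 0.44 * 8760 / 1000 = 1694.7797 GWh


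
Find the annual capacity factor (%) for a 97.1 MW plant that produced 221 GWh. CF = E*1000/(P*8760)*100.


CF = 221 * 1000 / (97.1 * 8760) * 100 = 25.9818 %


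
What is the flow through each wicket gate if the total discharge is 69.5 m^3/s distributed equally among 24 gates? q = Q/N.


q = 69.5 / 24 = 2.8958 m^3/s


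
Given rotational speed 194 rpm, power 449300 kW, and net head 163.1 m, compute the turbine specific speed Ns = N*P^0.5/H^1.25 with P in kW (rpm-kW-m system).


Ns = 194 * 449300^0.5 / 163.1^1.25 = 223.1015


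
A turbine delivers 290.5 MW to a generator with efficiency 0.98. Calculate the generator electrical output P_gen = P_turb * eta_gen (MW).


P_gen = 290.5 * 0.98 = 284.6900 MW


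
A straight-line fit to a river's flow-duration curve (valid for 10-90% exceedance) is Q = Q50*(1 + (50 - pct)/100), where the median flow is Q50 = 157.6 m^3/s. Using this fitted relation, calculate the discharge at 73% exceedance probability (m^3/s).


Q = 157.6 * (1 + (50 - 73)/100) = 121.3520 m^3/s


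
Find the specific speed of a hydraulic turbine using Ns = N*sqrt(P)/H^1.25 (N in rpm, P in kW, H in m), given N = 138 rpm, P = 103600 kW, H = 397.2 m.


Ns = 138 * 103600^0.5 / 397.2^1.25 = 25.0494


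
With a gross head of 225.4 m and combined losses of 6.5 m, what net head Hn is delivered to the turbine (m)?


Hn = 225.4 - 6.5 = 218.9000 m


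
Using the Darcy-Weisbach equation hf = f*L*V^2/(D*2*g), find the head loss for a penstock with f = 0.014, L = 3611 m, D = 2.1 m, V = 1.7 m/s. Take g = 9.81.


hf = 0.014 * 3611 * 1.7^2 / (2.1 * 2 * 9.81) = 3.5460 m


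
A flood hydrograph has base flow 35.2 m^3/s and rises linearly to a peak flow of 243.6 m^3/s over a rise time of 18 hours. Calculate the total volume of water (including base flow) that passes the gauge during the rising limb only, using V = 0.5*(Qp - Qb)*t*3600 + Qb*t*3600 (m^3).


V = 0.5*(243.6 - 35.2)*18*3600 + 35.2*18*3600 = 9.0331e+06 m^3


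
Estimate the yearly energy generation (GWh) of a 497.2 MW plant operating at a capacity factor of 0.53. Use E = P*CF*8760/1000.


E = 497.2 * 0.53 * 8760 / 1000 = 2308.4002 GWh


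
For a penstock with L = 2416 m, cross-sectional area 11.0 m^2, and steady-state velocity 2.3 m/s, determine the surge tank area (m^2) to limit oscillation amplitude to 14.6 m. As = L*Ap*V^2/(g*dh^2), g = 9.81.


As = 2416 * 11.0 * 2.3^2 / (9.81 * 14.6^2) = 67.2312 m^2


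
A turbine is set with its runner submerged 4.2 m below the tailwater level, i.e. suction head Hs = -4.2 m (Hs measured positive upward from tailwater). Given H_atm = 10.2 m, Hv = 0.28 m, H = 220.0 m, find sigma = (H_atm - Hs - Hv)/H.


sigma = (10.2 - (-4.2) - 0.28) / 220.0 = 0.0642


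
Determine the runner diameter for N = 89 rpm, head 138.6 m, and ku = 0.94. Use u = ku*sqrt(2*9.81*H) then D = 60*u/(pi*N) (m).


u = 0.94 * sqrt(2*9.81*138.6) = 49.0184 m/s
D = 60 * 49.0184 / (pi * 89) = 10.5189 m


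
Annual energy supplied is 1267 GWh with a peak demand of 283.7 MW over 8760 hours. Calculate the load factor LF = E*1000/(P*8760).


LF = 1267 * 1000 / (283.7 * 8760) = 0.5098


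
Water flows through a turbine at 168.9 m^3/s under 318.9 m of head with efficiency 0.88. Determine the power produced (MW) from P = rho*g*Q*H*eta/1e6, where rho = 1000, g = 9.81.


P = 1000 * 9.81 * 168.9 * 318.9 * 0.88 / 1e6 = 464.9817 MW


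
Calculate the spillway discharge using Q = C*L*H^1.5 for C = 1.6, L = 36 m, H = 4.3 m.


Q = 1.6 * 36 * 4.3^1.5 = 513.6002 m^3/s


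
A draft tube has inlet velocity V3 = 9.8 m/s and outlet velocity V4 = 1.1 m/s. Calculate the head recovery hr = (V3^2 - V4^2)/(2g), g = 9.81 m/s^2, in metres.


hr = (9.8^2 - 1.1^2) / (2*9.81) = 4.8333 m


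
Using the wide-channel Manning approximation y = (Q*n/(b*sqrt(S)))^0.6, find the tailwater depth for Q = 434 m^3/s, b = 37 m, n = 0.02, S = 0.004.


y = (434 * 0.02 / (37 * 0.004^0.5))^0.6 = 2.1957 m


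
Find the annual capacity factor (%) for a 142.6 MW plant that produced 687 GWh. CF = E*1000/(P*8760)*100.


CF = 687 * 1000 / (142.6 * 8760) * 100 = 54.9963 %


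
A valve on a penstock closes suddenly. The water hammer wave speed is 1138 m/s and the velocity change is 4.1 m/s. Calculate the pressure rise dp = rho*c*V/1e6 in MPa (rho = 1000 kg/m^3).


dp = 1000 * 1138 * 4.1 / 1e6 = 4.6658 MPa


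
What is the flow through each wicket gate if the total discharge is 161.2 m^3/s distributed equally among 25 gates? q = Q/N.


q = 161.2 / 25 = 6.4480 m^3/s


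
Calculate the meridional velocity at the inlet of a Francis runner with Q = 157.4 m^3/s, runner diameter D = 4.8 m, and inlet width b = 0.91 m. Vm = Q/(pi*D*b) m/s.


Vm = 157.4 / (pi * 4.8 * 0.91) = 11.4702 m/s


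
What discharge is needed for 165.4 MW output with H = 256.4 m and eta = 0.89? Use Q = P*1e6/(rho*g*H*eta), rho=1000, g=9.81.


Q = 165.4 * 1e6 / (1000 * 9.81 * 256.4 * 0.89) = 73.8854 m^3/s


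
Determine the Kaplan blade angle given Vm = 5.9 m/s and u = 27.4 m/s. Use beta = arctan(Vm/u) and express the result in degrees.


beta = arctan(5.9 / 27.4) = 12.1519 degrees


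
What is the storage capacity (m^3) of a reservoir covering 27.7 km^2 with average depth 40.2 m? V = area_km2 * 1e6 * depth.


V = 27.7 * 1e6 * 40.2 = 1.1135e+09 m^3


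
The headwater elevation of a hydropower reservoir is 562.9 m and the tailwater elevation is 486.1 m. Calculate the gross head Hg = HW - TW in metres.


Hg = 562.9 - 486.1 = 76.8000 m


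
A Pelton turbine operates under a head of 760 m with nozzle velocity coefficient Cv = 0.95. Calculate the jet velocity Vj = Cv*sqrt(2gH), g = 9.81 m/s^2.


Vj = 0.95 * sqrt(2*9.81*760) = 116.0059 m/s


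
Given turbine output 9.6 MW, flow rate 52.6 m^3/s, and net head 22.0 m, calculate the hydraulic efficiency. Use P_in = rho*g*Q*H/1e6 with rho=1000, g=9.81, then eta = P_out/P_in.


P_in = 1000 * 9.81 * 52.6 * 22.0 / 1e6 = 11.3521 MW
eta = 9.6 / 11.3521 = 0.8457


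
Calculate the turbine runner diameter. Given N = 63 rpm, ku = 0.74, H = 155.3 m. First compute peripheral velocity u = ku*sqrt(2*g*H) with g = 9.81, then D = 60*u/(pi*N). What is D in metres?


u = 0.74 * sqrt(2*9.81*155.3) = 40.8476 m/s
D = 60 * 40.8476 / (pi * 63) = 12.3831 m


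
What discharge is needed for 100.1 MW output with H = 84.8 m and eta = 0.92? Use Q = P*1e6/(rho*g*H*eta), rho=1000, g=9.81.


Q = 100.1 * 1e6 / (1000 * 9.81 * 84.8 * 0.92) = 130.7921 m^3/s


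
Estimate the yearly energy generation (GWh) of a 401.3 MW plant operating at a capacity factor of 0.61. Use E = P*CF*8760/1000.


E = 401.3 * 0.61 * 8760 / 1000 = 2144.3867 GWh


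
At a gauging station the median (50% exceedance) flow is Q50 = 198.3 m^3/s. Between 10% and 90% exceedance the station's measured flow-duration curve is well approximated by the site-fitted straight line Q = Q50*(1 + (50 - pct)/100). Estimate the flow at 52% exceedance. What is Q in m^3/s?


Q = 198.3 * (1 + (50 - 52)/100) = 194.3340 m^3/s


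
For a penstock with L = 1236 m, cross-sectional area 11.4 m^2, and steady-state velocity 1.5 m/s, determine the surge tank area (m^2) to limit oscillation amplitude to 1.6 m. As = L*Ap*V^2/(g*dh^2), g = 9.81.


As = 1236 * 11.4 * 1.5^2 / (9.81 * 1.6^2) = 1262.3997 m^2


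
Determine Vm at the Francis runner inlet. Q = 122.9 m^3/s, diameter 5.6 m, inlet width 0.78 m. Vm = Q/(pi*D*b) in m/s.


Vm = 122.9 / (pi * 5.6 * 0.78) = 8.9561 m/s


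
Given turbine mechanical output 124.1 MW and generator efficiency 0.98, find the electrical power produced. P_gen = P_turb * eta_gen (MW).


P_gen = 124.1 * 0.98 = 121.6180 MW


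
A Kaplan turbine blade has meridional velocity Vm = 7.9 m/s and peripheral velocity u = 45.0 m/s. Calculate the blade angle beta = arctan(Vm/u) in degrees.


beta = arctan(7.9 / 45.0) = 9.9571 degrees


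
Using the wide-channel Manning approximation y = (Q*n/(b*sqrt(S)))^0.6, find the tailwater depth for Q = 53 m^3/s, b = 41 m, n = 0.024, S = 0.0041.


y = (53 * 0.024 / (41 * 0.0041^0.5))^0.6 = 0.6474 m


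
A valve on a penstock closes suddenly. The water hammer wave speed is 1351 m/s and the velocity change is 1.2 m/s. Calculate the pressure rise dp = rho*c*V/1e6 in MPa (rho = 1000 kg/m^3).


dp = 1000 * 1351 * 1.2 / 1e6 = 1.6212 MPa


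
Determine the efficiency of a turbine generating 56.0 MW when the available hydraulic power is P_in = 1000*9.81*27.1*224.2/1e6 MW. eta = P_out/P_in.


P_in = 1000 * 9.81 * 27.1 * 224.2 / 1e6 = 59.6038 MW
eta = 56.0 / 59.6038 = 0.9395


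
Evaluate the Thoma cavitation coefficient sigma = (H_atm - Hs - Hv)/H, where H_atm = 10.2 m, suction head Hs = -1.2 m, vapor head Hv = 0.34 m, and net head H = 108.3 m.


sigma = (10.2 - (-1.2) - 0.34) / 108.3 = 0.1021


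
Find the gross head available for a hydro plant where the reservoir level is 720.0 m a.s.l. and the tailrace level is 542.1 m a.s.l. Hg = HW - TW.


Hg = 720.0 - 542.1 = 177.9000 m


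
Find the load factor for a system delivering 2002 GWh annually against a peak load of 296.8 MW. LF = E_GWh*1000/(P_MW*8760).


LF = 2002 * 1000 / (296.8 * 8760) = 0.7700


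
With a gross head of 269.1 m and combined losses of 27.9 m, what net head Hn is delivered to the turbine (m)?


Hn = 269.1 - 27.9 = 241.2000 m


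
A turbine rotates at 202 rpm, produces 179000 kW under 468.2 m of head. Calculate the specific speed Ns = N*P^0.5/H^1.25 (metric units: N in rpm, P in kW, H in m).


Ns = 202 * 179000^0.5 / 468.2^1.25 = 39.2409


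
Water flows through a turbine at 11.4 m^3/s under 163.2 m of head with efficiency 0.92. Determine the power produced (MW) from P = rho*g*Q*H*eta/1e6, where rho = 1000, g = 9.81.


P = 1000 * 9.81 * 11.4 * 163.2 * 0.92 / 1e6 = 16.7912 MW


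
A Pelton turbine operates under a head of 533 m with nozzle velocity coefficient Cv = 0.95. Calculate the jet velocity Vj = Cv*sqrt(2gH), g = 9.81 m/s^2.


Vj = 0.95 * sqrt(2*9.81*533) = 97.1486 m/s


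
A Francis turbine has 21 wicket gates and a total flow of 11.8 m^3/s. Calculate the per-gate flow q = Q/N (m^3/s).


q = 11.8 / 21 = 0.5619 m^3/s


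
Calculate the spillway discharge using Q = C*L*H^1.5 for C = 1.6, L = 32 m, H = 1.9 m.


Q = 1.6 * 32 * 1.9^1.5 = 134.0912 m^3/s


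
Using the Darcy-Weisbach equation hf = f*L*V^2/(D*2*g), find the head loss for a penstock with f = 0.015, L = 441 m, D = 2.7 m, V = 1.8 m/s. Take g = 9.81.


hf = 0.015 * 441 * 1.8^2 / (2.7 * 2 * 9.81) = 0.4046 m


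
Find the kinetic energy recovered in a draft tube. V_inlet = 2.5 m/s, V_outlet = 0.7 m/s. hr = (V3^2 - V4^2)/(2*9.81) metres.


hr = (2.5^2 - 0.7^2) / (2*9.81) = 0.2936 m


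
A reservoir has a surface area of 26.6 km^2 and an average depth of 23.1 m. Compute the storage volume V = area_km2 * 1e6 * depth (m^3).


V = 26.6 * 1e6 * 23.1 = 6.1446e+08 m^3


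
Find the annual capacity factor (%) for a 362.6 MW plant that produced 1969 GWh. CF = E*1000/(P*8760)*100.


CF = 1969 * 1000 / (362.6 * 8760) * 100 = 61.9889 %


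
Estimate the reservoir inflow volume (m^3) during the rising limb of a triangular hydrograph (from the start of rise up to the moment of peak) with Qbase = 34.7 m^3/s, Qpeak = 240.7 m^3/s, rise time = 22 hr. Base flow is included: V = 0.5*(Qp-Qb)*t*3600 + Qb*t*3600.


V = 0.5*(240.7 - 34.7)*22*3600 + 34.7*22*3600 = 1.0906e+07 m^3


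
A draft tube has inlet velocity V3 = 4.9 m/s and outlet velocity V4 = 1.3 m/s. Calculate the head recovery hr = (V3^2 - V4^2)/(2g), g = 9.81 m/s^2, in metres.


hr = (4.9^2 - 1.3^2) / (2*9.81) = 1.1376 m


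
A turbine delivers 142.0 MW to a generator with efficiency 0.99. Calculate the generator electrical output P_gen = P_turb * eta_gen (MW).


P_gen = 142.0 * 0.99 = 140.5800 MW


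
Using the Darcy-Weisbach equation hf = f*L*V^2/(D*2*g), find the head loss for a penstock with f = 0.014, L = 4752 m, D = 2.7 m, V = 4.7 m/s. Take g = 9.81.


hf = 0.014 * 4752 * 4.7^2 / (2.7 * 2 * 9.81) = 27.7420 m


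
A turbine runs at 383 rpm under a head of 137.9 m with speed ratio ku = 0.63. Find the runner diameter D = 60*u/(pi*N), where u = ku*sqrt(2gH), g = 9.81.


u = 0.63 * sqrt(2*9.81*137.9) = 32.7697 m/s
D = 60 * 32.7697 / (pi * 383) = 1.6341 m


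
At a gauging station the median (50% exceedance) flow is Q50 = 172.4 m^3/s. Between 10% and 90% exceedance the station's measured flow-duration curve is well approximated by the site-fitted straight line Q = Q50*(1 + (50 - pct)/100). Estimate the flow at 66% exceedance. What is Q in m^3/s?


Q = 172.4 * (1 + (50 - 66)/100) = 144.8160 m^3/s


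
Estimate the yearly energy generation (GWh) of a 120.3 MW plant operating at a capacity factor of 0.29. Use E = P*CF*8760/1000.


E = 120.3 * 0.29 * 8760 / 1000 = 305.6101 GWh


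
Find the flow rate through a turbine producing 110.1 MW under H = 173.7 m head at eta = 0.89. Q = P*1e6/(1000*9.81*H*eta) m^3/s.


Q = 110.1 * 1e6 / (1000 * 9.81 * 173.7 * 0.89) = 72.5986 m^3/s


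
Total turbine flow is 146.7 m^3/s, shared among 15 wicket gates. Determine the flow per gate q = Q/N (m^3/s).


q = 146.7 / 15 = 9.7800 m^3/s


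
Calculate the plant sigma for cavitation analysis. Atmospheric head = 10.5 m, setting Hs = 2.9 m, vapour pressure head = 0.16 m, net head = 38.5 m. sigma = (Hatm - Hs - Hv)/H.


sigma = (10.5 - 2.9 - 0.16) / 38.5 = 0.1932


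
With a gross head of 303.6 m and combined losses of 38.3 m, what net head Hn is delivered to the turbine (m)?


Hn = 303.6 - 38.3 = 265.3000 m


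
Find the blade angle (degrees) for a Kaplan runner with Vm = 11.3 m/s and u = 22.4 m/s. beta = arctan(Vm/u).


beta = arctan(11.3 / 22.4) = 26.7693 degrees


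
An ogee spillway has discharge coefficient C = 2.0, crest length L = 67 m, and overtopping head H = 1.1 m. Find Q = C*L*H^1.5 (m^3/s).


Q = 2.0 * 67 * 1.1^1.5 = 154.5944 m^3/s


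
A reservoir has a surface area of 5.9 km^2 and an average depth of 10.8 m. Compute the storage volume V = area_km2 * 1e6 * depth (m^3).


V = 5.9 * 1e6 * 10.8 = 6.3720e+07 m^3


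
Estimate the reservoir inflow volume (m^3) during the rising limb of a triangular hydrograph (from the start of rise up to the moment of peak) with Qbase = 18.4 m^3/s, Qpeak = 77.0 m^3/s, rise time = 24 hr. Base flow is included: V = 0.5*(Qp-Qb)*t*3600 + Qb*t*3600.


V = 0.5*(77.0 - 18.4)*24*3600 + 18.4*24*3600 = 4.1213e+06 m^3


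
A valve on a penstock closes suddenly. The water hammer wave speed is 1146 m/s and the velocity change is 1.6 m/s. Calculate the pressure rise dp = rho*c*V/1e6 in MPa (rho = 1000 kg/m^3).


dp = 1000 * 1146 * 1.6 / 1e6 = 1.8336 MPa


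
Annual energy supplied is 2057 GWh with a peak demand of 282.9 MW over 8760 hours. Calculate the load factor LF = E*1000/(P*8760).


LF = 2057 * 1000 / (282.9 * 8760) = 0.8300


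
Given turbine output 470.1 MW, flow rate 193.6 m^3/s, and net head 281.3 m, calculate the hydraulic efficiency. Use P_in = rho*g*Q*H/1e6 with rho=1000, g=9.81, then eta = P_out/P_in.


P_in = 1000 * 9.81 * 193.6 * 281.3 / 1e6 = 534.2495 MW
eta = 470.1 / 534.2495 = 0.8799


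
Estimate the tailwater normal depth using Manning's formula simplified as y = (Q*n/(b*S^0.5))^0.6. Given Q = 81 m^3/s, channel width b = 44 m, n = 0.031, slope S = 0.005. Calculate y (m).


y = (81 * 0.031 / (44 * 0.005^0.5))^0.6 = 0.8793 m


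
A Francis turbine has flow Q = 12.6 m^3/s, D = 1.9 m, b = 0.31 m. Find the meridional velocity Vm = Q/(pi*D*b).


Vm = 12.6 / (pi * 1.9 * 0.31) = 6.8093 m/s


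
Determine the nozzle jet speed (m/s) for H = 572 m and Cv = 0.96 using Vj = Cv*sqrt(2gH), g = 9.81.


Vj = 0.96 * sqrt(2*9.81*572) = 101.6995 m/s


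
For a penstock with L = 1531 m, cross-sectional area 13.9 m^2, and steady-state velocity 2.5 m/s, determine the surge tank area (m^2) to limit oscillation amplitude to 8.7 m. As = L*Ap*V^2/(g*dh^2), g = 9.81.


As = 1531 * 13.9 * 2.5^2 / (9.81 * 8.7^2) = 179.1276 m^2


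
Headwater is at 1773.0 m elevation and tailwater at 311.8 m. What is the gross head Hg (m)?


Hg = 1773.0 - 311.8 = 1461.2000 m


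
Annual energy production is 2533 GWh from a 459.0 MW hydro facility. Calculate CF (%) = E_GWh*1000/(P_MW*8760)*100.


CF = 2533 * 1000 / (459.0 * 8760) * 100 = 62.9968 %


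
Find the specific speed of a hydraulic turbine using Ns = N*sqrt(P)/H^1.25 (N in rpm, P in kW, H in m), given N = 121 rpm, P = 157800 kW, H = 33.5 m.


Ns = 121 * 157800^0.5 / 33.5^1.25 = 596.3934


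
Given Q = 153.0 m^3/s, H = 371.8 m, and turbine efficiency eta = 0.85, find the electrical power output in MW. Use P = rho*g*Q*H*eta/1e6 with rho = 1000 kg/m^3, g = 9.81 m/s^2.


P = 1000 * 9.81 * 153.0 * 371.8 * 0.85 / 1e6 = 474.3389 MW


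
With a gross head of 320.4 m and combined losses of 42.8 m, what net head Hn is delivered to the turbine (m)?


Hn = 320.4 - 42.8 = 277.6000 m


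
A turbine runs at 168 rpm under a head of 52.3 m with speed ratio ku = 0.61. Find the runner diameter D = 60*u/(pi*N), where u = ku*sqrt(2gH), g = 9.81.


u = 0.61 * sqrt(2*9.81*52.3) = 19.5403 m/s
D = 60 * 19.5403 / (pi * 168) = 2.2214 m


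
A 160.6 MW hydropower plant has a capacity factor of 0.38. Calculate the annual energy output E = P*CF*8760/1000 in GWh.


E = 160.6 * 0.38 * 8760 / 1000 = 534.6053 GWh


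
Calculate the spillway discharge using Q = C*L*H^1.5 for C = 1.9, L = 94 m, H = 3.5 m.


Q = 1.9 * 94 * 3.5^1.5 = 1169.4550 m^3/s


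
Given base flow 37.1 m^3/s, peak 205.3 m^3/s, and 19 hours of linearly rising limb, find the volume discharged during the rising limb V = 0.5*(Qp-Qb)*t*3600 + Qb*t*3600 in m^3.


V = 0.5*(205.3 - 37.1)*19*3600 + 37.1*19*3600 = 8.2901e+06 m^3


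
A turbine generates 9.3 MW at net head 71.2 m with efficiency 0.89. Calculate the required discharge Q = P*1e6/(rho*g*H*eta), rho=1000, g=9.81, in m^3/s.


Q = 9.3 * 1e6 / (1000 * 9.81 * 71.2 * 0.89) = 14.9604 m^3/s


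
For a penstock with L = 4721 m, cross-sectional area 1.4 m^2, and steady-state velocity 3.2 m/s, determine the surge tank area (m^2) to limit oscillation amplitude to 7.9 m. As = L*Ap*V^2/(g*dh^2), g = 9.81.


As = 4721 * 1.4 * 3.2^2 / (9.81 * 7.9^2) = 110.5449 m^2


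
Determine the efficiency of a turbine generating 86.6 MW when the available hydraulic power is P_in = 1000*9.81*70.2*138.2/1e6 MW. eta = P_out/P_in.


P_in = 1000 * 9.81 * 70.2 * 138.2 / 1e6 = 95.1731 MW
eta = 86.6 / 95.1731 = 0.9099


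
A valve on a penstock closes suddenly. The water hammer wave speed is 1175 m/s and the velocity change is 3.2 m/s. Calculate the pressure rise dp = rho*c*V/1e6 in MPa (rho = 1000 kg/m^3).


dp = 1000 * 1175 * 3.2 / 1e6 = 3.7600 MPa


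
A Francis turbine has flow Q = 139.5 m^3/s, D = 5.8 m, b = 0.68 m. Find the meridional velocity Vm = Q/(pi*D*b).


Vm = 139.5 / (pi * 5.8 * 0.68) = 11.2587 m/s


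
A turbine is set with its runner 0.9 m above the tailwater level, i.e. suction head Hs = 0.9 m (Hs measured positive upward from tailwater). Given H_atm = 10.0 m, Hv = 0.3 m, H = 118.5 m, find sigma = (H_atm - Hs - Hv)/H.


sigma = (10.0 - 0.9 - 0.3) / 118.5 = 0.0743


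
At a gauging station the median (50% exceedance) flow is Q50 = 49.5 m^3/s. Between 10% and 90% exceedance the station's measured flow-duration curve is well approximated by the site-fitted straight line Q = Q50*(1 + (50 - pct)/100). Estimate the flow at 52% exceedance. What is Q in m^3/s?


Q = 49.5 * (1 + (50 - 52)/100) = 48.5100 m^3/s


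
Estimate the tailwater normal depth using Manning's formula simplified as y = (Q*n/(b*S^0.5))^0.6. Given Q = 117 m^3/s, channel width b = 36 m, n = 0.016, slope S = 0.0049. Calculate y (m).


y = (117 * 0.016 / (36 * 0.0049^0.5))^0.6 = 0.8366 m


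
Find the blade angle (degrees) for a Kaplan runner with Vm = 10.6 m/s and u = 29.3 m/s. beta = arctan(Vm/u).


beta = arctan(10.6 / 29.3) = 19.8888 degrees


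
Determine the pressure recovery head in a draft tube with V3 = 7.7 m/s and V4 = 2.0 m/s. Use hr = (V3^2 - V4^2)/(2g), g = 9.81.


hr = (7.7^2 - 2.0^2) / (2*9.81) = 2.8180 m


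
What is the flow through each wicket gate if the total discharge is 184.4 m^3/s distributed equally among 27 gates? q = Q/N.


q = 184.4 / 27 = 6.8296 m^3/s


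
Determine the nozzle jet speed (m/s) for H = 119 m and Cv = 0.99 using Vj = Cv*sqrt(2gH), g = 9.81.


Vj = 0.99 * sqrt(2*9.81*119) = 47.8364 m/s


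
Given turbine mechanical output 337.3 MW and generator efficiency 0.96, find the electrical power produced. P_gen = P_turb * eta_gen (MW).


P_gen = 337.3 * 0.96 = 323.8080 MW


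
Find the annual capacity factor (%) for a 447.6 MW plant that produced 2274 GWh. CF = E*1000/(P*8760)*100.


CF = 2274 * 1000 / (447.6 * 8760) * 100 = 57.9958 %


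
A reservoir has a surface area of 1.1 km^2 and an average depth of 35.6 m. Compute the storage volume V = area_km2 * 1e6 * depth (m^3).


V = 1.1 * 1e6 * 35.6 = 3.9160e+07 m^3


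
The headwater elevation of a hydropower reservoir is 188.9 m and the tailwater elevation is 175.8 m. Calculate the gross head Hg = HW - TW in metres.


Hg = 188.9 - 175.8 = 13.1000 m


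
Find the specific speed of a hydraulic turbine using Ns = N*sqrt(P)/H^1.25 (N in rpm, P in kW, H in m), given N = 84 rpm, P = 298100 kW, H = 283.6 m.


Ns = 84 * 298100^0.5 / 283.6^1.25 = 39.4074


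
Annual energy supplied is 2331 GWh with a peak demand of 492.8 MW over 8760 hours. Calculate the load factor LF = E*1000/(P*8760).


LF = 2331 * 1000 / (492.8 * 8760) = 0.5400


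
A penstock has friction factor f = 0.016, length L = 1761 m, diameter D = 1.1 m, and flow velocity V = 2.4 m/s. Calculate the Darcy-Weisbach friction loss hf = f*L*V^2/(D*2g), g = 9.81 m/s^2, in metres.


hf = 0.016 * 1761 * 2.4^2 / (1.1 * 2 * 9.81) = 7.5199 m


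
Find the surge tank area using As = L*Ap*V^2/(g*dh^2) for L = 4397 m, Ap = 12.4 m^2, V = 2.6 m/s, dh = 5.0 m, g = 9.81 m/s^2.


As = 4397 * 12.4 * 2.6^2 / (9.81 * 5.0^2) = 1502.8507 m^2


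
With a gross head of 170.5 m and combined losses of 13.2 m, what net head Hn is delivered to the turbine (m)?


Hn = 170.5 - 13.2 = 157.3000 m


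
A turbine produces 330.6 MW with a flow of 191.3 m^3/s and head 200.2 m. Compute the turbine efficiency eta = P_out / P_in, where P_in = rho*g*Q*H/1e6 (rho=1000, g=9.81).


P_in = 1000 * 9.81 * 191.3 * 200.2 / 1e6 = 375.7059 MW
eta = 330.6 / 375.7059 = 0.8799


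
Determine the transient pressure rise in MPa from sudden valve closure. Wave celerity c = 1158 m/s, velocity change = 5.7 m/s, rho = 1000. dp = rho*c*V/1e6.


dp = 1000 * 1158 * 5.7 / 1e6 = 6.6006 MPa


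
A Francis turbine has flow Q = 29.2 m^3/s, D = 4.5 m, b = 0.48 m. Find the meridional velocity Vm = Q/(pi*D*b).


Vm = 29.2 / (pi * 4.5 * 0.48) = 4.3031 m/s


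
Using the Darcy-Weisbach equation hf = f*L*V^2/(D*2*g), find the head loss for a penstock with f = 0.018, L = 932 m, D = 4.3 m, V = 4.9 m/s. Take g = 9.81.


hf = 0.018 * 932 * 4.9^2 / (4.3 * 2 * 9.81) = 4.7743 m


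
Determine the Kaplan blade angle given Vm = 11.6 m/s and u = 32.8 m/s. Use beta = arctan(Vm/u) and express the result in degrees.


beta = arctan(11.6 / 32.8) = 19.4766 degrees


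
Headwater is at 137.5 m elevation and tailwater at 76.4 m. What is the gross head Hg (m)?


Hg = 137.5 - 76.4 = 61.1000 m


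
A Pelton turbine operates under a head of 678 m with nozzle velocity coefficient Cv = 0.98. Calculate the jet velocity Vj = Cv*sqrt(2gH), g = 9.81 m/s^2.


Vj = 0.98 * sqrt(2*9.81*678) = 113.0291 m/s


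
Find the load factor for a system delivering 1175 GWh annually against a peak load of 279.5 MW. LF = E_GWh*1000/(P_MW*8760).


LF = 1175 * 1000 / (279.5 * 8760) = 0.4799


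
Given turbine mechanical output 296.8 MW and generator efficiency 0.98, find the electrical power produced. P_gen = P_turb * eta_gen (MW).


P_gen = 296.8 * 0.98 = 290.8640 MW


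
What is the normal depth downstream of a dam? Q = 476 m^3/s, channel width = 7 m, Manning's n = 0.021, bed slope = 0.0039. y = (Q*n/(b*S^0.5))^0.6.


y = (476 * 0.021 / (7 * 0.0039^0.5))^0.6 = 6.5391 m


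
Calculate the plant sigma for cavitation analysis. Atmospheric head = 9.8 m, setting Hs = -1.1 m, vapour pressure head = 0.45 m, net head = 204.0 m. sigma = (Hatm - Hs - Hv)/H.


sigma = (9.8 - (-1.1) - 0.45) / 204.0 = 0.0512


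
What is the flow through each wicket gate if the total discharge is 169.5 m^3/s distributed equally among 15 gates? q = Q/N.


q = 169.5 / 15 = 11.3000 m^3/s


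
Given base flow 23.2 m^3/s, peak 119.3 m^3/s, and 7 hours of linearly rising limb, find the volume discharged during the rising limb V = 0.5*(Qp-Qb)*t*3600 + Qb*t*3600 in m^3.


V = 0.5*(119.3 - 23.2)*7*3600 + 23.2*7*3600 = 1.7955e+06 m^3


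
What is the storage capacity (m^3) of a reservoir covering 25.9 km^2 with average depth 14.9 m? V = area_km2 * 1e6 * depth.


V = 25.9 * 1e6 * 14.9 = 3.8591e+08 m^3


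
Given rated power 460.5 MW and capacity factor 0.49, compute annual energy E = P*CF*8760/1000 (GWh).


E = 460.5 * 0.49 * 8760 / 1000 = 1976.6502 GWh


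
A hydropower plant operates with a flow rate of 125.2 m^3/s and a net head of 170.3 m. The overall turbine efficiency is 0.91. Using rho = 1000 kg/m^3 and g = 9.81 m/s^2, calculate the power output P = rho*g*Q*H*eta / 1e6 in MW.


P = 1000 * 9.81 * 125.2 * 170.3 * 0.91 / 1e6 = 190.3397 MW


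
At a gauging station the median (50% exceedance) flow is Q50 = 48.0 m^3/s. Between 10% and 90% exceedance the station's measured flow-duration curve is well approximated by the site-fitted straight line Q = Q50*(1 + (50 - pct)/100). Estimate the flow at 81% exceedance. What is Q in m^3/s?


Q = 48.0 * (1 + (50 - 81)/100) = 33.1200 m^3/s


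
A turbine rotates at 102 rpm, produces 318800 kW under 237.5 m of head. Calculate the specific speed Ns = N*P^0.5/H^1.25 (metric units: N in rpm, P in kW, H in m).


Ns = 102 * 318800^0.5 / 237.5^1.25 = 61.7703


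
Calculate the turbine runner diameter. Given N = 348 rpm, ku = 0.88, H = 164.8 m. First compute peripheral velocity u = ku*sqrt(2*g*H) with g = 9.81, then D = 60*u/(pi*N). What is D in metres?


u = 0.88 * sqrt(2*9.81*164.8) = 50.0392 m/s
D = 60 * 50.0392 / (pi * 348) = 2.7462 m


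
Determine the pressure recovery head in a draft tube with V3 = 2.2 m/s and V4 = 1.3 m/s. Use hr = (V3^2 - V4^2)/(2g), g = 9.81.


hr = (2.2^2 - 1.3^2) / (2*9.81) = 0.1606 m


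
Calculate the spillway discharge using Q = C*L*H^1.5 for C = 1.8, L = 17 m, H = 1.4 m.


Q = 1.8 * 17 * 1.4^1.5 = 50.6890 m^3/s


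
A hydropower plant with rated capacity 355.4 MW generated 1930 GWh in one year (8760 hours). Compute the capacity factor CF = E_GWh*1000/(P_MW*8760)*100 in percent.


CF = 1930 * 1000 / (355.4 * 8760) * 100 = 61.9920 %


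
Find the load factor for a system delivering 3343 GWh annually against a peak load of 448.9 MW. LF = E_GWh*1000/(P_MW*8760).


LF = 3343 * 1000 / (448.9 * 8760) = 0.8501


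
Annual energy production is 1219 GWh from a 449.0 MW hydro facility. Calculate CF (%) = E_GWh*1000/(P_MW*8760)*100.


CF = 1219 * 1000 / (449.0 * 8760) * 100 = 30.9923 %


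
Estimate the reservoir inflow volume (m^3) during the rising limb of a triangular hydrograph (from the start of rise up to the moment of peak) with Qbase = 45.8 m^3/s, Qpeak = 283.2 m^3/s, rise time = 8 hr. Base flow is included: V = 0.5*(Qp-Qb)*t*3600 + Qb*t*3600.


V = 0.5*(283.2 - 45.8)*8*3600 + 45.8*8*3600 = 4.7376e+06 m^3


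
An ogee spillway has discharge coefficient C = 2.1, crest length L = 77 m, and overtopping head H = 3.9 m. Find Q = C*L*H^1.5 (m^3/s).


Q = 2.1 * 77 * 3.9^1.5 = 1245.3945 m^3/s


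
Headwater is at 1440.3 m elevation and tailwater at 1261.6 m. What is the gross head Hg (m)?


Hg = 1440.3 - 1261.6 = 178.7000 m


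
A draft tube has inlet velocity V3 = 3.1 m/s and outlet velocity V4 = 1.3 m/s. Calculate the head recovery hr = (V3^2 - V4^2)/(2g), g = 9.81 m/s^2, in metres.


hr = (3.1^2 - 1.3^2) / (2*9.81) = 0.4037 m


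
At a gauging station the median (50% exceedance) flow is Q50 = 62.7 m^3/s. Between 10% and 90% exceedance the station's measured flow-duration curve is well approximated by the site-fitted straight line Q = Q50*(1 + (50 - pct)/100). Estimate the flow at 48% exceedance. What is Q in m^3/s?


Q = 62.7 * (1 + (50 - 48)/100) = 63.9540 m^3/s


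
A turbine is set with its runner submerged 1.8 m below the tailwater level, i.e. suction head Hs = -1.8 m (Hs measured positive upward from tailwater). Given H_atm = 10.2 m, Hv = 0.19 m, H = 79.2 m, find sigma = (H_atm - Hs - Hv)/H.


sigma = (10.2 - (-1.8) - 0.19) / 79.2 = 0.1491


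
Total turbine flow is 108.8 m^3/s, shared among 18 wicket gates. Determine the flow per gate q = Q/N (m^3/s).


q = 108.8 / 18 = 6.0444 m^3/s


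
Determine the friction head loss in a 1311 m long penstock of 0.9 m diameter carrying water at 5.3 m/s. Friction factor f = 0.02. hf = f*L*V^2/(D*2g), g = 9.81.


hf = 0.02 * 1311 * 5.3^2 / (0.9 * 2 * 9.81) = 41.7103 m


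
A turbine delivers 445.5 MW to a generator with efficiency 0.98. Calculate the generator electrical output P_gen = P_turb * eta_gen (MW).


P_gen = 445.5 * 0.98 = 436.5900 MW


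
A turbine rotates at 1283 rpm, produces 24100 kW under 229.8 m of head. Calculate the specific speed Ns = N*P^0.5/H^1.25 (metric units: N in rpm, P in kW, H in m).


Ns = 1283 * 24100^0.5 / 229.8^1.25 = 222.6115


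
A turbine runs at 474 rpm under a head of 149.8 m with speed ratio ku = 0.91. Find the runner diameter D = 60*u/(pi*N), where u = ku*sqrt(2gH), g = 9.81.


u = 0.91 * sqrt(2*9.81*149.8) = 49.3341 m/s
D = 60 * 49.3341 / (pi * 474) = 1.9878 m


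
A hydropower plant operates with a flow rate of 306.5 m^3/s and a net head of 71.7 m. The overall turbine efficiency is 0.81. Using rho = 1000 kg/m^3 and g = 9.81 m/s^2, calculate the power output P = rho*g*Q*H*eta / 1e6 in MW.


P = 1000 * 9.81 * 306.5 * 71.7 * 0.81 / 1e6 = 174.6239 MW


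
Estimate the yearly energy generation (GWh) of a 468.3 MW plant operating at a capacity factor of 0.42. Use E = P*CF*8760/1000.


E = 468.3 * 0.42 * 8760 / 1000 = 1722.9694 GWh


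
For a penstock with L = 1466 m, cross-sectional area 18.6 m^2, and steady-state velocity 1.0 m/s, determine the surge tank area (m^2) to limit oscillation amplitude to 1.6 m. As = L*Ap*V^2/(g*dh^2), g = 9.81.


As = 1466 * 18.6 * 1.0^2 / (9.81 * 1.6^2) = 1085.7703 m^2


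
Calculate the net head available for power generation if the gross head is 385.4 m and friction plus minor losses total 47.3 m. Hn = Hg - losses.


Hn = 385.4 - 47.3 = 338.1000 m


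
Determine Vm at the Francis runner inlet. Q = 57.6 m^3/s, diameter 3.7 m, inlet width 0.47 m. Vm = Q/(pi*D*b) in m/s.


Vm = 57.6 / (pi * 3.7 * 0.47) = 10.5432 m/s


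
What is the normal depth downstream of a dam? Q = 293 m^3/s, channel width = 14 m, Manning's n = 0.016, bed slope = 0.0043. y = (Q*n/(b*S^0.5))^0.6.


y = (293 * 0.016 / (14 * 0.0043^0.5))^0.6 = 2.6600 m


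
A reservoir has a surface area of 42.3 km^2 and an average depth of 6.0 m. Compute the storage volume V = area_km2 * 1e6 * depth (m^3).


V = 42.3 * 1e6 * 6.0 = 2.5380e+08 m^3


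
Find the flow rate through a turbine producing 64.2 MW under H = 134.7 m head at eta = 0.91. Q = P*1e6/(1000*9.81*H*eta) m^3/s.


Q = 64.2 * 1e6 / (1000 * 9.81 * 134.7 * 0.91) = 53.3896 m^3/s


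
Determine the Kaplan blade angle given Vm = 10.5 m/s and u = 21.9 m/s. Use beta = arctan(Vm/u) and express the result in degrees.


beta = arctan(10.5 / 21.9) = 25.6155 degrees


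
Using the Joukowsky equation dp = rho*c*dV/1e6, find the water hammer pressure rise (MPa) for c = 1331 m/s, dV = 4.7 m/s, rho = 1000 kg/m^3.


dp = 1000 * 1331 * 4.7 / 1e6 = 6.2557 MPa


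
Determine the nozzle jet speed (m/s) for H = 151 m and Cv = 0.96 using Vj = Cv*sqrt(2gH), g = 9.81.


Vj = 0.96 * sqrt(2*9.81*151) = 52.2528 m/s


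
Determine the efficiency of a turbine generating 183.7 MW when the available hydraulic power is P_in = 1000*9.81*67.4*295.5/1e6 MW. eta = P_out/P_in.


P_in = 1000 * 9.81 * 67.4 * 295.5 / 1e6 = 195.3828 MW
eta = 183.7 / 195.3828 = 0.9402


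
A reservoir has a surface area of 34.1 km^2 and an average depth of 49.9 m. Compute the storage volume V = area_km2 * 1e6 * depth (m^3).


V = 34.1 * 1e6 * 49.9 = 1.7016e+09 m^3


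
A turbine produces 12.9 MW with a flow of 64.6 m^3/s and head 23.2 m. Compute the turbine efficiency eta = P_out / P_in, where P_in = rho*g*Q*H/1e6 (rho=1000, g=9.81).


P_in = 1000 * 9.81 * 64.6 * 23.2 / 1e6 = 14.7024 MW
eta = 12.9 / 14.7024 = 0.8774


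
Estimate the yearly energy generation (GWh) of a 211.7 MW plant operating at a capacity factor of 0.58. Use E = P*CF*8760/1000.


E = 211.7 * 0.58 * 8760 / 1000 = 1075.6054 GWh


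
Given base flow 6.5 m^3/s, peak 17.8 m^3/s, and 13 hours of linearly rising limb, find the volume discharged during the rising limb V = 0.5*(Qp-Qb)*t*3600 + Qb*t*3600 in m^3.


V = 0.5*(17.8 - 6.5)*13*3600 + 6.5*13*3600 = 568620.0000 m^3


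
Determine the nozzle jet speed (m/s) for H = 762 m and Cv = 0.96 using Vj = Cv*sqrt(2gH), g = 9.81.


Vj = 0.96 * sqrt(2*9.81*762) = 117.3811 m/s


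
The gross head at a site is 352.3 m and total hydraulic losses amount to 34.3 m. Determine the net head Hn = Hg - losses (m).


Hn = 352.3 - 34.3 = 318.0000 m


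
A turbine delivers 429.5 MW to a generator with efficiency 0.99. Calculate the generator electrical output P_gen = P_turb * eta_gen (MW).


P_gen = 429.5 * 0.99 = 425.2050 MW


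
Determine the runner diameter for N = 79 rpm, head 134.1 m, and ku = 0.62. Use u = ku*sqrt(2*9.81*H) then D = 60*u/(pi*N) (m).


u = 0.62 * sqrt(2*9.81*134.1) = 31.8021 m/s
D = 60 * 31.8021 / (pi * 79) = 7.6883 m


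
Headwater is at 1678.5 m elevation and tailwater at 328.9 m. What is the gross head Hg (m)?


Hg = 1678.5 - 328.9 = 1349.6000 m


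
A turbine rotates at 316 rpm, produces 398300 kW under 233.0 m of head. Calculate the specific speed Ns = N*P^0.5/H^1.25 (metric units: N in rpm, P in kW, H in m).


Ns = 316 * 398300^0.5 / 233.0^1.25 = 219.0773
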